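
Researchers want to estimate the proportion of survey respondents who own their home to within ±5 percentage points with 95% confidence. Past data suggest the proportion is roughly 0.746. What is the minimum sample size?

For a proportion with margin E = 0.05 at 95% confidence, z = 1.960.
n = p̂(1−p̂)(z/E)² = 0.746 × 0.254 × (1.960/0.05)² = 291.17
Round up: n = 292.

n = 292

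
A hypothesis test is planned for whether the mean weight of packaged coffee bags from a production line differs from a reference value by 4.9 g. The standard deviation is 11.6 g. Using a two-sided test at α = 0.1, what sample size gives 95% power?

For a one-sample z-test, n = ((z_{α/2} + z_β)·σ/δ)².
z_{α/2} = 1.645 (two-sided α = 0.1); z_β = 1.645 (power 95% → β = 0.05).
n = (3.290 × 11.6 / 4.9)² = 60.66
Round up: n = 61.

61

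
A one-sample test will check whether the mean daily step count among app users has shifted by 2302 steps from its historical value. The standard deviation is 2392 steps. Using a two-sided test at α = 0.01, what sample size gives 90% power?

For a one-sample z-test, n = ((z_{α/2} + z_β)·σ/δ)².
z_{α/2} = 2.576 (two-sided α = 0.01); z_β = 1.282 (power 90% → β = 0.1).
n = (3.858 × 2392 / 2302)² = 16.07
Round up: n = 17.

17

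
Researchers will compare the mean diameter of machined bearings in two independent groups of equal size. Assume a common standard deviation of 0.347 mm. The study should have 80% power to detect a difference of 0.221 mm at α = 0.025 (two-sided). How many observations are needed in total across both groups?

For two equal groups, n per group = 2·((z_{α/2} + z_β)·σ/δ)².
z_{α/2} = 2.241; z_β = 0.842 (power 80%).
n = 2 × (3.083 × 0.347 / 0.221)² = 2 × 23.43 = 46.86
Round up: n = 47 per group.
Total across both groups: 2 × 47 = 94.

94 total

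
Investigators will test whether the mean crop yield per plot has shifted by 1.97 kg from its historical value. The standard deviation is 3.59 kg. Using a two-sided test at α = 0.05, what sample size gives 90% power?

35

For a one-sample z-test, n = ((z_{α/2} + z_β)·σ/δ)².
z_{α/2} = 1.960 (two-sided α = 0.05); z_β = 1.282 (power 90% → β = 0.1).
n = (3.242 × 3.59 / 1.97)² = 34.90
Round up: n = 35.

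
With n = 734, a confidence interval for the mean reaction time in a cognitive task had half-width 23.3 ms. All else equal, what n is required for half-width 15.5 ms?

1659

Margin of error scales as 1/√n, so n₂ = n₁·(E₁/E₂)².
n₂ = 734 × (23.3/15.5)² = 734 × 2.26 = 1658.84
Round up: n₂ = 1659.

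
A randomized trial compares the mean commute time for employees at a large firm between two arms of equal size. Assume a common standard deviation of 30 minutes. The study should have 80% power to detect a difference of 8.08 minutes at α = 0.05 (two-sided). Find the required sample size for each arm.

217 per group

For two equal groups, n per group = 2·((z_{α/2} + z_β)·σ/δ)².
z_{α/2} = 1.960; z_β = 0.842 (power 80%).
n = 2 × (2.802 × 30 / 8.08)² = 2 × 108.23 = 216.46
Round up: n = 217 per group.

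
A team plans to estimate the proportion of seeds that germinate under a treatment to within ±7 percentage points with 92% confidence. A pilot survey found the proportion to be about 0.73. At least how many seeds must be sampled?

124

For a proportion with margin E = 0.07 at 92% confidence, z = 1.751.
n = p̂(1−p̂)(z/E)² = 0.73 × 0.27 × (1.751/0.07)² = 123.33
Round up: n = 124.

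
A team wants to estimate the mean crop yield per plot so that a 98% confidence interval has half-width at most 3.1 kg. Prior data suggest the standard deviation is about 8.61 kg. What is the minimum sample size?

For a mean, the margin of error is E = z·σ/√n, so n = (zσ/E)².
At 98% confidence, z = 2.326.
n = (2.326 × 8.61 / 3.1)² = 41.74
Round up: n = 42.

42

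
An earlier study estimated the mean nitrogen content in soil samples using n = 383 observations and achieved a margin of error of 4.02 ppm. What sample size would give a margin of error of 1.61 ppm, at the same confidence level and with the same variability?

Margin of error scales as 1/√n, so n₂ = n₁·(E₁/E₂)².
n₂ = 383 × (4.02/1.61)² = 383 × 6.234 = 2387.62
Round up: n₂ = 2388.

n = 2388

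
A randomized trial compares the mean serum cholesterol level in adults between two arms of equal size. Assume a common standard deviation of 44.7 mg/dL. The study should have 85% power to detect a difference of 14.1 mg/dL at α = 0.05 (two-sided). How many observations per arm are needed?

For two equal groups, n per group = 2·((z_{α/2} + z_β)·σ/δ)².
z_{α/2} = 1.960; z_β = 1.036 (power 85%).
n = 2 × (2.996 × 44.7 / 14.1)² = 2 × 90.21 = 180.42
Round up: n = 181 per group.

181 per group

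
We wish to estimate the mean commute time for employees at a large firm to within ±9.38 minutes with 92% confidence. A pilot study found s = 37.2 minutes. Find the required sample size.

For a mean, the margin of error is E = z·σ/√n, so n = (zσ/E)².
At 92% confidence, z = 1.751.
n = (1.751 × 37.2 / 9.38)² = 48.22
Round up: n = 49.

49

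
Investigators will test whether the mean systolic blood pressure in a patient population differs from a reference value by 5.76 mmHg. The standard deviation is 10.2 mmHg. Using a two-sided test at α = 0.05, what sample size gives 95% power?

For a one-sample z-test, n = ((z_{α/2} + z_β)·σ/δ)².
z_{α/2} = 1.960 (two-sided α = 0.05); z_β = 1.645 (power 95% → β = 0.05).
n = (3.605 × 10.2 / 5.76)² = 40.75
Round up: n = 41.

41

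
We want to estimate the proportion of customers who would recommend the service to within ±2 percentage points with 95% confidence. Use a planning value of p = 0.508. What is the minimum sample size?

For a proportion with margin E = 0.02 at 95% confidence, z = 1.960.
n = p̂(1−p̂)(z/E)² = 0.508 × 0.492 × (1.960/0.02)² = 2400.39
Round up: n = 2401.

n = 2401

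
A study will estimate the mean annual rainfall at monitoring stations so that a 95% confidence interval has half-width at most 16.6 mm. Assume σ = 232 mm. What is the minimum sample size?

751

For a mean, the margin of error is E = z·σ/√n, so n = (zσ/E)².
At 95% confidence, z = 1.960.
n = (1.960 × 232 / 16.6)² = 750.36
Round up: n = 751.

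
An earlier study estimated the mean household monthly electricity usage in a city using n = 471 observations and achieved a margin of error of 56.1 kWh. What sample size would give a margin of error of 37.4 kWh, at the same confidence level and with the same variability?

n = 1060

Margin of error scales as 1/√n, so n₂ = n₁·(E₁/E₂)².
n₂ = 471 × (56.1/37.4)² = 471 × 2.25 = 1059.75
Round up: n₂ = 1060.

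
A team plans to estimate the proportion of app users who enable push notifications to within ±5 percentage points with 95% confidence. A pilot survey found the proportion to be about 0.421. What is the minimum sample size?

375

For a proportion with margin E = 0.05 at 95% confidence, z = 1.960.
n = p̂(1−p̂)(z/E)² = 0.421 × 0.579 × (1.960/0.05)² = 374.57
Round up: n = 375.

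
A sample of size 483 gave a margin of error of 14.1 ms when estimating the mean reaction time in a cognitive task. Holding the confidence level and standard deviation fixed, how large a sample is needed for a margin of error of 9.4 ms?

Margin of error scales as 1/√n, so n₂ = n₁·(E₁/E₂)².
n₂ = 483 × (14.1/9.4)² = 483 × 2.25 = 1086.75
Round up: n₂ = 1087.

1087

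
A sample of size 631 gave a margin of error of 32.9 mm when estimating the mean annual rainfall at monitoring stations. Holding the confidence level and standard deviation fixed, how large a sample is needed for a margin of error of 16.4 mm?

Margin of error scales as 1/√n, so n₂ = n₁·(E₁/E₂)².
n₂ = 631 × (32.9/16.4)² = 631 × 4.024 = 2539.14
Round up: n₂ = 2540.

2540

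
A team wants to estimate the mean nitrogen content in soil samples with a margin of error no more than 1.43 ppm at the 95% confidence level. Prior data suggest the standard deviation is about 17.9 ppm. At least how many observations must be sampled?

n = 602

For a mean, the margin of error is E = z·σ/√n, so n = (zσ/E)².
At 95% confidence, z = 1.960.
n = (1.960 × 17.9 / 1.43)² = 601.93
Round up: n = 602.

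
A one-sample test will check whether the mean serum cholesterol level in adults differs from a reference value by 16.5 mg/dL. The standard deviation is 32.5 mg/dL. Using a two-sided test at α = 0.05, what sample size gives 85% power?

For a one-sample z-test, n = ((z_{α/2} + z_β)·σ/δ)².
z_{α/2} = 1.960 (two-sided α = 0.05); z_β = 1.036 (power 85% → β = 0.15).
n = (2.996 × 32.5 / 16.5)² = 34.82
Round up: n = 35.

35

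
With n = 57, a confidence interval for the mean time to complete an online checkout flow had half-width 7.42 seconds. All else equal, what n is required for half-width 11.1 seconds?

26

Margin of error scales as 1/√n, so n₂ = n₁·(E₁/E₂)².
n₂ = 57 × (7.42/11.1)² = 57 × 0.4469 = 25.47
Round up: n₂ = 26.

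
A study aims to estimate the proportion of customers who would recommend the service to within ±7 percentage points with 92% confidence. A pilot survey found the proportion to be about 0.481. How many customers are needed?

For a proportion with margin E = 0.07 at 92% confidence, z = 1.751.
n = p̂(1−p̂)(z/E)² = 0.481 × 0.519 × (1.751/0.07)² = 156.20
Round up: n = 157.

157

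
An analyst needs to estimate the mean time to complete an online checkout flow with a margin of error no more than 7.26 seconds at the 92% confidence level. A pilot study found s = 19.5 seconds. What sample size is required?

For a mean, the margin of error is E = z·σ/√n, so n = (zσ/E)².
At 92% confidence, z = 1.751.
n = (1.751 × 19.5 / 7.26)² = 22.12
Round up: n = 23.

23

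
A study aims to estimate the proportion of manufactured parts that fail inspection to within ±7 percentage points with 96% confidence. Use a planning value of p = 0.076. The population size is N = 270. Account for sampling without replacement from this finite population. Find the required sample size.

For a proportion with margin E = 0.07 at 96% confidence, z = 2.054.
n = p̂(1−p̂)(z/E)² = 0.076 × 0.924 × (2.054/0.07)² = 60.46 — call this n₀.
Finite-population correction with N = 270: n = n₀ / (1 + (n₀−1)/N) = 60.46 / 1.22 = 49.56
Round up: n = 50.

50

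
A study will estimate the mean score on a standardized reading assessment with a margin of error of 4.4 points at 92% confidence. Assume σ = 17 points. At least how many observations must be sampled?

For a mean, the margin of error is E = z·σ/√n, so n = (zσ/E)².
At 92% confidence, z = 1.751.
n = (1.751 × 17 / 4.4)² = 45.77
Round up: n = 46.

46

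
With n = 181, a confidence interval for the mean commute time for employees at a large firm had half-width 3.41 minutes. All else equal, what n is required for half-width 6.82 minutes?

46

Margin of error scales as 1/√n, so n₂ = n₁·(E₁/E₂)².
n₂ = 181 × (3.41/6.82)² = 181 × 0.25 = 45.25
Round up: n₂ = 46.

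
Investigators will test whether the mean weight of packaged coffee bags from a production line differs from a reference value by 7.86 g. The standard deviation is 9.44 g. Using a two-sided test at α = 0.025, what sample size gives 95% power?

22

For a one-sample z-test, n = ((z_{α/2} + z_β)·σ/δ)².
z_{α/2} = 2.241 (two-sided α = 0.025); z_β = 1.645 (power 95% → β = 0.05).
n = (3.886 × 9.44 / 7.86)² = 21.78
Round up: n = 22.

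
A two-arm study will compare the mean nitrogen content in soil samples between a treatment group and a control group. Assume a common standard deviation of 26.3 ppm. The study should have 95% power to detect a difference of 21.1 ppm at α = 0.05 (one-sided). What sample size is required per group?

For two equal groups, n per group = 2·((z_α + z_β)·σ/δ)².
z_α = 1.645; z_β = 1.645 (power 95%).
n = 2 × (3.290 × 26.3 / 21.1)² = 2 × 16.82 = 33.64
Round up: n = 34 per group.

34 per group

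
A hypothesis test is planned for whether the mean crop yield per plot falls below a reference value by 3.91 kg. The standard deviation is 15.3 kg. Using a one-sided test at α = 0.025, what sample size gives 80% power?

121

For a one-sample z-test, n = ((z_α + z_β)·σ/δ)².
z_α = 1.960 (one-sided α = 0.025); z_β = 0.842 (power 80% → β = 0.2).
n = (2.802 × 15.3 / 3.91)² = 120.22
Round up: n = 121.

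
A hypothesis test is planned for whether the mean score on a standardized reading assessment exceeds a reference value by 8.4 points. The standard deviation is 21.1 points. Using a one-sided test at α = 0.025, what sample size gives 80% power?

50

For a one-sample z-test, n = ((z_α + z_β)·σ/δ)².
z_α = 1.960 (one-sided α = 0.025); z_β = 0.842 (power 80% → β = 0.2).
n = (2.802 × 21.1 / 8.4)² = 49.54
Round up: n = 50.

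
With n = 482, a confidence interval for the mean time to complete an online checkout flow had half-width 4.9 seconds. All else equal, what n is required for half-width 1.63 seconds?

Margin of error scales as 1/√n, so n₂ = n₁·(E₁/E₂)².
n₂ = 482 × (4.9/1.63)² = 482 × 9.037 = 4355.83
Round up: n₂ = 4356.

4356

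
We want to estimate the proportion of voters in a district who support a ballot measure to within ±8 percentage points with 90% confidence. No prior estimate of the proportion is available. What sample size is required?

For a proportion with margin E = 0.08 at 90% confidence, z = 1.645.
With no prior estimate, use p = 0.5, which maximizes p(1−p) at 0.25.
n = 0.25 × (z/E)² = 0.25 × (1.645/0.08)² = 105.70
Round up: n = 106.

106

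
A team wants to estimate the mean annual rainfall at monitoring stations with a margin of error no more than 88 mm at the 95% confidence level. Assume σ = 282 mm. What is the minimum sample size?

For a mean, the margin of error is E = z·σ/√n, so n = (zσ/E)².
At 95% confidence, z = 1.960.
n = (1.960 × 282 / 88)² = 39.45
Round up: n = 40.

40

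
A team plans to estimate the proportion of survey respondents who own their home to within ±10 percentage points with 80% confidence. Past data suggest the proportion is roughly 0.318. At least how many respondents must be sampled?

For a proportion with margin E = 0.1 at 80% confidence, z = 1.282.
n = p̂(1−p̂)(z/E)² = 0.318 × 0.682 × (1.282/0.1)² = 35.64
Round up: n = 36.

36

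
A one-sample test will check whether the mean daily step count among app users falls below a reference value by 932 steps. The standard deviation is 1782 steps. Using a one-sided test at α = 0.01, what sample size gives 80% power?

For a one-sample z-test, n = ((z_α + z_β)·σ/δ)².
z_α = 2.326 (one-sided α = 0.01); z_β = 0.842 (power 80% → β = 0.2).
n = (3.168 × 1782 / 932)² = 36.69
Round up: n = 37.

37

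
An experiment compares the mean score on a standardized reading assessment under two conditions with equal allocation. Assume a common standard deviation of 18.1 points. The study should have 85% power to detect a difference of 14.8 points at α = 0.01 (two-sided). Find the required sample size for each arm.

40 per group

For two equal groups, n per group = 2·((z_{α/2} + z_β)·σ/δ)².
z_{α/2} = 2.576; z_β = 1.036 (power 85%).
n = 2 × (3.612 × 18.1 / 14.8)² = 2 × 19.51 = 39.02
Round up: n = 40 per group.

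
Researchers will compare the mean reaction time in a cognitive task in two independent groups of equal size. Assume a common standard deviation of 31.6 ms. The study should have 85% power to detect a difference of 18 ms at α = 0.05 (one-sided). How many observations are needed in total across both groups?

90 total

For two equal groups, n per group = 2·((z_α + z_β)·σ/δ)².
z_α = 1.645; z_β = 1.036 (power 85%).
n = 2 × (2.681 × 31.6 / 18)² = 2 × 22.15 = 44.30
Round up: n = 45 per group.
Total across both groups: 2 × 45 = 90.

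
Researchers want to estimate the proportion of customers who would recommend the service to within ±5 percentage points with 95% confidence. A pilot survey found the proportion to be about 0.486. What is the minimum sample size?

For a proportion with margin E = 0.05 at 95% confidence, z = 1.960.
n = p̂(1−p̂)(z/E)² = 0.486 × 0.514 × (1.960/0.05)² = 383.86
Round up: n = 384.

384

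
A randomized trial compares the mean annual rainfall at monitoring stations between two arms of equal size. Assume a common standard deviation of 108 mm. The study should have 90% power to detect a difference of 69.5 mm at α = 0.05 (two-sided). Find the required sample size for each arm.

51 per group

For two equal groups, n per group = 2·((z_{α/2} + z_β)·σ/δ)².
z_{α/2} = 1.960; z_β = 1.282 (power 90%).
n = 2 × (3.242 × 108 / 69.5)² = 2 × 25.38 = 50.76
Round up: n = 51 per group.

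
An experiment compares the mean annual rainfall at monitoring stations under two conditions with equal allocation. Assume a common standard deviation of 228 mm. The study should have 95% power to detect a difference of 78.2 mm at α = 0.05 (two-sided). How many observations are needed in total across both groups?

For two equal groups, n per group = 2·((z_{α/2} + z_β)·σ/δ)².
z_{α/2} = 1.960; z_β = 1.645 (power 95%).
n = 2 × (3.605 × 228 / 78.2)² = 2 × 110.48 = 220.96
Round up: n = 221 per group.
Total across both groups: 2 × 221 = 442.

442 total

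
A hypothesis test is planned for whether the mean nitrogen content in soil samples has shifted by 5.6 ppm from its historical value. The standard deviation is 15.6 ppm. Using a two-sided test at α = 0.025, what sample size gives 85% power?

84

For a one-sample z-test, n = ((z_{α/2} + z_β)·σ/δ)².
z_{α/2} = 2.241 (two-sided α = 0.025); z_β = 1.036 (power 85% → β = 0.15).
n = (3.277 × 15.6 / 5.6)² = 83.33
Round up: n = 84.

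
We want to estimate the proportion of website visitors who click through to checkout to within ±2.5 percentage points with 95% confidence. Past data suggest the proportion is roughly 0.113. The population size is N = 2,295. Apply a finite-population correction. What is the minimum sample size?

For a proportion with margin E = 0.025 at 95% confidence, z = 1.960.
n = p̂(1−p̂)(z/E)² = 0.113 × 0.887 × (1.960/0.025)² = 616.08 — call this n₀.
Finite-population correction with N = 2,295: n = n₀ / (1 + (n₀−1)/N) = 616.08 / 1.268 = 485.87
Round up: n = 486.

n = 486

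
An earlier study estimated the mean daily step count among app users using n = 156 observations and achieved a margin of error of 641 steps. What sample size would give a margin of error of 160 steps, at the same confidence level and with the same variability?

Margin of error scales as 1/√n, so n₂ = n₁·(E₁/E₂)².
n₂ = 156 × (641/160)² = 156 × 16.05 = 2503.80
Round up: n₂ = 2504.

n = 2504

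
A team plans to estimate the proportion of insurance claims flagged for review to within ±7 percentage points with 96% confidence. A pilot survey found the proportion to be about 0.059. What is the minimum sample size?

48

For a proportion with margin E = 0.07 at 96% confidence, z = 2.054.
n = p̂(1−p̂)(z/E)² = 0.059 × 0.941 × (2.054/0.07)² = 47.80
Round up: n = 48.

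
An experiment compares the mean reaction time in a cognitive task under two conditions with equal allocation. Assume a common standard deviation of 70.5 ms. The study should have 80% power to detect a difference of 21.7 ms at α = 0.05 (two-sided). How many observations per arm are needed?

For two equal groups, n per group = 2·((z_{α/2} + z_β)·σ/δ)².
z_{α/2} = 1.960; z_β = 0.842 (power 80%).
n = 2 × (2.802 × 70.5 / 21.7)² = 2 × 82.87 = 165.74
Round up: n = 166 per group.

166 per group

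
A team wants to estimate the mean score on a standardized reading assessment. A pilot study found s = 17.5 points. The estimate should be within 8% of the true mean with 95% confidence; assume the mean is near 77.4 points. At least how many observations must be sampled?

31

For a mean, the margin of error is E = z·σ/√n, so n = (zσ/E)².
At 95% confidence, z = 1.960.
E = 8% of 77.4 = 6.192 points.
n = (1.960 × 17.5 / 6.192)² = 30.69
Round up: n = 31.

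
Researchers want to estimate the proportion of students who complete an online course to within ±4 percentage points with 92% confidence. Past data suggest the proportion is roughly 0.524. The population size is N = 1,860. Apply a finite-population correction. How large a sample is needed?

n = 381

For a proportion with margin E = 0.04 at 92% confidence, z = 1.751.
n = p̂(1−p̂)(z/E)² = 0.524 × 0.476 × (1.751/0.04)² = 477.96 — call this n₀.
Finite-population correction with N = 1,860: n = n₀ / (1 + (n₀−1)/N) = 477.96 / 1.256 = 380.54
Round up: n = 381.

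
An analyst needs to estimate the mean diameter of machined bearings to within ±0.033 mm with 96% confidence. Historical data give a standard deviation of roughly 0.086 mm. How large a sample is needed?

For a mean, the margin of error is E = z·σ/√n, so n = (zσ/E)².
At 96% confidence, z = 2.054.
n = (2.054 × 0.086 / 0.033)² = 28.65
Round up: n = 29.

n = 29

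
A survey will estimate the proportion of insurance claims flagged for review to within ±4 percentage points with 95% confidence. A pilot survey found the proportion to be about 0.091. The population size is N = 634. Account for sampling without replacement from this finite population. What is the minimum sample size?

152

For a proportion with margin E = 0.04 at 95% confidence, z = 1.960.
n = p̂(1−p̂)(z/E)² = 0.091 × 0.909 × (1.960/0.04)² = 198.61 — call this n₀.
Finite-population correction with N = 634: n = n₀ / (1 + (n₀−1)/N) = 198.61 / 1.312 = 151.38
Round up: n = 152.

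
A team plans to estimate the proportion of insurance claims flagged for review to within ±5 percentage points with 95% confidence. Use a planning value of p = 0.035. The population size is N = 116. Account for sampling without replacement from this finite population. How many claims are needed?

37

For a proportion with margin E = 0.05 at 95% confidence, z = 1.960.
n = p̂(1−p̂)(z/E)² = 0.035 × 0.965 × (1.960/0.05)² = 51.90 — call this n₀.
Finite-population correction with N = 116: n = n₀ / (1 + (n₀−1)/N) = 51.90 / 1.439 = 36.07
Round up: n = 37.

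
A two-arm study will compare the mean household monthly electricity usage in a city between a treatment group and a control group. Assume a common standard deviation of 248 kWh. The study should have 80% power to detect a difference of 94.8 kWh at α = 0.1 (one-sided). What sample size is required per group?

62 per group

For two equal groups, n per group = 2·((z_α + z_β)·σ/δ)².
z_α = 1.282; z_β = 0.842 (power 80%).
n = 2 × (2.124 × 248 / 94.8)² = 2 × 30.87 = 61.74
Round up: n = 62 per group.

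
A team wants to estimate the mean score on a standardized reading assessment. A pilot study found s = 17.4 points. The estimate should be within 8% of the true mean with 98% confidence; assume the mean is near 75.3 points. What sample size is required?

46

For a mean, the margin of error is E = z·σ/√n, so n = (zσ/E)².
At 98% confidence, z = 2.326.
E = 8% of 75.3 = 6.024 points.
n = (2.326 × 17.4 / 6.024)² = 45.14
Round up: n = 46.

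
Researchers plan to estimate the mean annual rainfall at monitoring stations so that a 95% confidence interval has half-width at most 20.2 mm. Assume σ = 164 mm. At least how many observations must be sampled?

254

For a mean, the margin of error is E = z·σ/√n, so n = (zσ/E)².
At 95% confidence, z = 1.960.
n = (1.960 × 164 / 20.2)² = 253.22
Round up: n = 254.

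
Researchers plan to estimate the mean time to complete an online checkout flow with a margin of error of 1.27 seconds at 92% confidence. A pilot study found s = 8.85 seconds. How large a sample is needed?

For a mean, the margin of error is E = z·σ/√n, so n = (zσ/E)².
At 92% confidence, z = 1.751.
n = (1.751 × 8.85 / 1.27)² = 148.89
Round up: n = 149.

149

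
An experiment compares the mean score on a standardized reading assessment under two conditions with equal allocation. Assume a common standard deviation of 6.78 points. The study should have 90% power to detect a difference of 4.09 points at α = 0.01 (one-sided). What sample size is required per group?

For two equal groups, n per group = 2·((z_α + z_β)·σ/δ)².
z_α = 2.326; z_β = 1.282 (power 90%).
n = 2 × (3.608 × 6.78 / 4.09)² = 2 × 35.77 = 71.54
Round up: n = 72 per group.

72 per group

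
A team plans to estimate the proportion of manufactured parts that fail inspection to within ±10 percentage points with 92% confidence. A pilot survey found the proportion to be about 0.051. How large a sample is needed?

15

For a proportion with margin E = 0.1 at 92% confidence, z = 1.751.
n = p̂(1−p̂)(z/E)² = 0.051 × 0.949 × (1.751/0.1)² = 14.84
Round up: n = 15.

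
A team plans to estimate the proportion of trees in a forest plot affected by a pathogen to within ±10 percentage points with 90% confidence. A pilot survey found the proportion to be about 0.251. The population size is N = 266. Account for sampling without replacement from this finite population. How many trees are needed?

43

For a proportion with margin E = 0.1 at 90% confidence, z = 1.645.
n = p̂(1−p̂)(z/E)² = 0.251 × 0.749 × (1.645/0.1)² = 50.87 — call this n₀.
Finite-population correction with N = 266: n = n₀ / (1 + (n₀−1)/N) = 50.87 / 1.187 = 42.86
Round up: n = 43.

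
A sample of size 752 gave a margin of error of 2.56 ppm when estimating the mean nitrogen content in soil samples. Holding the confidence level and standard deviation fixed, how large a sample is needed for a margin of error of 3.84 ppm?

Margin of error scales as 1/√n, so n₂ = n₁·(E₁/E₂)².
n₂ = 752 × (2.56/3.84)² = 752 × 0.4444 = 334.19
Round up: n₂ = 335.

335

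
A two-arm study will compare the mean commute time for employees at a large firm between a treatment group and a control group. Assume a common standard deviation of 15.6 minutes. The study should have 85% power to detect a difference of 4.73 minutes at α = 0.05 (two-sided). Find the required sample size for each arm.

196 per group

For two equal groups, n per group = 2·((z_{α/2} + z_β)·σ/δ)².
z_{α/2} = 1.960; z_β = 1.036 (power 85%).
n = 2 × (2.996 × 15.6 / 4.73)² = 2 × 97.64 = 195.28
Round up: n = 196 per group.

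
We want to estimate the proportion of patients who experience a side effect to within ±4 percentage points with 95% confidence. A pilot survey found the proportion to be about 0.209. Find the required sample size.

397

For a proportion with margin E = 0.04 at 95% confidence, z = 1.960.
n = p̂(1−p̂)(z/E)² = 0.209 × 0.791 × (1.960/0.04)² = 396.93
Round up: n = 397.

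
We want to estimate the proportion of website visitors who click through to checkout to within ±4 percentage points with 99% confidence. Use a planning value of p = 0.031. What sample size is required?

125

For a proportion with margin E = 0.04 at 99% confidence, z = 2.576.
n = p̂(1−p̂)(z/E)² = 0.031 × 0.969 × (2.576/0.04)² = 124.58
Round up: n = 125.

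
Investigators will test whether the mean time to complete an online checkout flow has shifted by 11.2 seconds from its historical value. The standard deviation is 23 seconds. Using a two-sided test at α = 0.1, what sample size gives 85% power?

n = 31

For a one-sample z-test, n = ((z_{α/2} + z_β)·σ/δ)².
z_{α/2} = 1.645 (two-sided α = 0.1); z_β = 1.036 (power 85% → β = 0.15).
n = (2.681 × 23 / 11.2)² = 30.31
Round up: n = 31.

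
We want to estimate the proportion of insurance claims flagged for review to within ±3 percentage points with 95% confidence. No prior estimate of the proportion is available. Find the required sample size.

1068

For a proportion with margin E = 0.03 at 95% confidence, z = 1.960.
With no prior estimate, use p = 0.5, which maximizes p(1−p) at 0.25.
n = 0.25 × (z/E)² = 0.25 × (1.960/0.03)² = 1067.11
Round up: n = 1068.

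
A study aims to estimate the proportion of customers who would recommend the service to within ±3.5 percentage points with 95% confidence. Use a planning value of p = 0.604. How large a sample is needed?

751

For a proportion with margin E = 0.035 at 95% confidence, z = 1.960.
n = p̂(1−p̂)(z/E)² = 0.604 × 0.396 × (1.960/0.035)² = 750.08
Round up: n = 751.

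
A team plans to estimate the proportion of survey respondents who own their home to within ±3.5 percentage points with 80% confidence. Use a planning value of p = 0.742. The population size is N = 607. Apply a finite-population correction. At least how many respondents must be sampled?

181

For a proportion with margin E = 0.035 at 80% confidence, z = 1.282.
n = p̂(1−p̂)(z/E)² = 0.742 × 0.258 × (1.282/0.035)² = 256.84 — call this n₀.
Finite-population correction with N = 607: n = n₀ / (1 + (n₀−1)/N) = 256.84 / 1.421 = 180.75
Round up: n = 181.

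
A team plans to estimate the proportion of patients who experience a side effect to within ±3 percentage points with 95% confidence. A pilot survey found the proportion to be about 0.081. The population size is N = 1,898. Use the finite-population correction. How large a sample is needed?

273

For a proportion with margin E = 0.03 at 95% confidence, z = 1.960.
n = p̂(1−p̂)(z/E)² = 0.081 × 0.919 × (1.960/0.03)² = 317.74 — call this n₀.
Finite-population correction with N = 1,898: n = n₀ / (1 + (n₀−1)/N) = 317.74 / 1.167 = 272.27
Round up: n = 273.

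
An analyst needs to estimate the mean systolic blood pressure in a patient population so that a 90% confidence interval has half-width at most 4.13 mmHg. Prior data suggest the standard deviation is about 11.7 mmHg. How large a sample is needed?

22

For a mean, the margin of error is E = z·σ/√n, so n = (zσ/E)².
At 90% confidence, z = 1.645.
n = (1.645 × 11.7 / 4.13)² = 21.72
Round up: n = 22.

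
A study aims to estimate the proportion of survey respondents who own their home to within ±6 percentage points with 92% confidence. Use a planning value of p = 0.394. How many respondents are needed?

For a proportion with margin E = 0.06 at 92% confidence, z = 1.751.
n = p̂(1−p̂)(z/E)² = 0.394 × 0.606 × (1.751/0.06)² = 203.35
Round up: n = 204.

204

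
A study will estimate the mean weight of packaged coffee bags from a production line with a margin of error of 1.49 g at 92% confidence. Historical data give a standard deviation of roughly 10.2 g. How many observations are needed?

For a mean, the margin of error is E = z·σ/√n, so n = (zσ/E)².
At 92% confidence, z = 1.751.
n = (1.751 × 10.2 / 1.49)² = 143.68
Round up: n = 144.

n = 144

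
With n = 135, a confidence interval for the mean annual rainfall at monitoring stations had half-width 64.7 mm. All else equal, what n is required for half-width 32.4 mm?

539

Margin of error scales as 1/√n, so n₂ = n₁·(E₁/E₂)².
n₂ = 135 × (64.7/32.4)² = 135 × 3.988 = 538.38
Round up: n₂ = 539.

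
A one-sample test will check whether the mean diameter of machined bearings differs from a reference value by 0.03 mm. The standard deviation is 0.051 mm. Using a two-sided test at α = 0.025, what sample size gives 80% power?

For a one-sample z-test, n = ((z_{α/2} + z_β)·σ/δ)².
z_{α/2} = 2.241 (two-sided α = 0.025); z_β = 0.842 (power 80% → β = 0.2).
n = (3.083 × 0.051 / 0.03)² = 27.47
Round up: n = 28.

28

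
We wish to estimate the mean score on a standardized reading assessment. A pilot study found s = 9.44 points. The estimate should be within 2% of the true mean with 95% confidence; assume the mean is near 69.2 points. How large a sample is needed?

For a mean, the margin of error is E = z·σ/√n, so n = (zσ/E)².
At 95% confidence, z = 1.960.
E = 2% of 69.2 = 1.384 points.
n = (1.960 × 9.44 / 1.384)² = 178.72
Round up: n = 179.

n = 179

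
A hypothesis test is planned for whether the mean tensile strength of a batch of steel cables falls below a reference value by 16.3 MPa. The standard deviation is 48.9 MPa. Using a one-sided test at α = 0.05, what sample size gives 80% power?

For a one-sample z-test, n = ((z_α + z_β)·σ/δ)².
z_α = 1.645 (one-sided α = 0.05); z_β = 0.842 (power 80% → β = 0.2).
n = (2.487 × 48.9 / 16.3)² = 55.67
Round up: n = 56.

n = 56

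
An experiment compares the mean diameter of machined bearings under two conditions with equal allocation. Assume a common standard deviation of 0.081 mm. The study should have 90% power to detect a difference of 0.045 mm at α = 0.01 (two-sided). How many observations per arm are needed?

97 per group

For two equal groups, n per group = 2·((z_{α/2} + z_β)·σ/δ)².
z_{α/2} = 2.576; z_β = 1.282 (power 90%).
n = 2 × (3.858 × 0.081 / 0.045)² = 2 × 48.22 = 96.44
Round up: n = 97 per group.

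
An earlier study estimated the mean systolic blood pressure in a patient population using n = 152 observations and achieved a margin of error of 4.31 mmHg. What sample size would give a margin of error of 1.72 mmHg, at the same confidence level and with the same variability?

955

Margin of error scales as 1/√n, so n₂ = n₁·(E₁/E₂)².
n₂ = 152 × (4.31/1.72)² = 152 × 6.279 = 954.41
Round up: n₂ = 955.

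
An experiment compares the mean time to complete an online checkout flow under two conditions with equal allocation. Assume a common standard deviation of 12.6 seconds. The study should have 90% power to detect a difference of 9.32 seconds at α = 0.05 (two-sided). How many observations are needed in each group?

39 per group

For two equal groups, n per group = 2·((z_{α/2} + z_β)·σ/δ)².
z_{α/2} = 1.960; z_β = 1.282 (power 90%).
n = 2 × (3.242 × 12.6 / 9.32)² = 2 × 19.21 = 38.42
Round up: n = 39 per group.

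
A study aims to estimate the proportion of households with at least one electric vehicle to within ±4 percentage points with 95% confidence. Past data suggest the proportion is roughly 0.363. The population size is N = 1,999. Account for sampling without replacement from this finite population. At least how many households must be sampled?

435

For a proportion with margin E = 0.04 at 95% confidence, z = 1.960.
n = p̂(1−p̂)(z/E)² = 0.363 × 0.637 × (1.960/0.04)² = 555.19 — call this n₀.
Finite-population correction with N = 1,999: n = n₀ / (1 + (n₀−1)/N) = 555.19 / 1.277 = 434.76
Round up: n = 435.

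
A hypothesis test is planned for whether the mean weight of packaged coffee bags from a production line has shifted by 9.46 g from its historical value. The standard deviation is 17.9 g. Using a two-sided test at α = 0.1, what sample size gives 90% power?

31

For a one-sample z-test, n = ((z_{α/2} + z_β)·σ/δ)².
z_{α/2} = 1.645 (two-sided α = 0.1); z_β = 1.282 (power 90% → β = 0.1).
n = (2.927 × 17.9 / 9.46)² = 30.67
Round up: n = 31.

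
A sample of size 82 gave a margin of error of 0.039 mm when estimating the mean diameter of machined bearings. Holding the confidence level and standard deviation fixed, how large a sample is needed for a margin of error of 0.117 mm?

10

Margin of error scales as 1/√n, so n₂ = n₁·(E₁/E₂)².
n₂ = 82 × (0.039/0.117)² = 82 × 0.1111 = 9.11
Round up: n₂ = 10.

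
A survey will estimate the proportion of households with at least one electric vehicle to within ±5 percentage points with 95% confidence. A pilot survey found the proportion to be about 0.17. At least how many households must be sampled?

217

For a proportion with margin E = 0.05 at 95% confidence, z = 1.960.
n = p̂(1−p̂)(z/E)² = 0.17 × 0.83 × (1.960/0.05)² = 216.82
Round up: n = 217.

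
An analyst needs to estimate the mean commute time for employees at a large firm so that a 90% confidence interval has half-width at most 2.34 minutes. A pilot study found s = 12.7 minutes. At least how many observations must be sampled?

80

For a mean, the margin of error is E = z·σ/√n, so n = (zσ/E)².
At 90% confidence, z = 1.645.
n = (1.645 × 12.7 / 2.34)² = 79.71
Round up: n = 80.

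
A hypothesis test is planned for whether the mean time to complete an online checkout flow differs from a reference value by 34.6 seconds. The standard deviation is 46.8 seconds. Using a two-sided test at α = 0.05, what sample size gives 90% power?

n = 20

For a one-sample z-test, n = ((z_{α/2} + z_β)·σ/δ)².
z_{α/2} = 1.960 (two-sided α = 0.05); z_β = 1.282 (power 90% → β = 0.1).
n = (3.242 × 46.8 / 34.6)² = 19.23
Round up: n = 20.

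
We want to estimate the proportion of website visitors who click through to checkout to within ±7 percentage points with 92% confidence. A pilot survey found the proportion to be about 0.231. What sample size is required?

For a proportion with margin E = 0.07 at 92% confidence, z = 1.751.
n = p̂(1−p̂)(z/E)² = 0.231 × 0.769 × (1.751/0.07)² = 111.15
Round up: n = 112.

112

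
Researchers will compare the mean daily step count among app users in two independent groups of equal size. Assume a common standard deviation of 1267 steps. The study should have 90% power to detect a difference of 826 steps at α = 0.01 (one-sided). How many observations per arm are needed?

62 per group

For two equal groups, n per group = 2·((z_α + z_β)·σ/δ)².
z_α = 2.326; z_β = 1.282 (power 90%).
n = 2 × (3.608 × 1267 / 826)² = 2 × 30.63 = 61.26
Round up: n = 62 per group.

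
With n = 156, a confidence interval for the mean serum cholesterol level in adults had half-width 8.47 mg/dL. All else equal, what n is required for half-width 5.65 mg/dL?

351

Margin of error scales as 1/√n, so n₂ = n₁·(E₁/E₂)².
n₂ = 156 × (8.47/5.65)² = 156 × 2.247 = 350.53
Round up: n₂ = 351.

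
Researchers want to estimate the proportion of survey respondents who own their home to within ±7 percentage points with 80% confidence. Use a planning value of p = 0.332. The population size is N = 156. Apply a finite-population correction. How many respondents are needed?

n = 51

For a proportion with margin E = 0.07 at 80% confidence, z = 1.282.
n = p̂(1−p̂)(z/E)² = 0.332 × 0.668 × (1.282/0.07)² = 74.39 — call this n₀.
Finite-population correction with N = 156: n = n₀ / (1 + (n₀−1)/N) = 74.39 / 1.47 = 50.61
Round up: n = 51.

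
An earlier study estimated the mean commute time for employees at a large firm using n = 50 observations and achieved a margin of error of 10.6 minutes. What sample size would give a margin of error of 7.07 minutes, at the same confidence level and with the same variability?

n = 113

Margin of error scales as 1/√n, so n₂ = n₁·(E₁/E₂)².
n₂ = 50 × (10.6/7.07)² = 50 × 2.248 = 112.40
Round up: n₂ = 113.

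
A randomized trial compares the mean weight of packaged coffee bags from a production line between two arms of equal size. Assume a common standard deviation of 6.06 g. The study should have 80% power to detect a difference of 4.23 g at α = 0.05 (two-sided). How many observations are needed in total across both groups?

For two equal groups, n per group = 2·((z_{α/2} + z_β)·σ/δ)².
z_{α/2} = 1.960; z_β = 0.842 (power 80%).
n = 2 × (2.802 × 6.06 / 4.23)² = 2 × 16.11 = 32.22
Round up: n = 33 per group.
Total across both groups: 2 × 33 = 66.

66 total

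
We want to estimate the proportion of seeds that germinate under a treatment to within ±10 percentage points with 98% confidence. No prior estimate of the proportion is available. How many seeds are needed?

136

For a proportion with margin E = 0.1 at 98% confidence, z = 2.326.
With no prior estimate, use p = 0.5, which maximizes p(1−p) at 0.25.
n = 0.25 × (z/E)² = 0.25 × (2.326/0.1)² = 135.26
Round up: n = 136.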